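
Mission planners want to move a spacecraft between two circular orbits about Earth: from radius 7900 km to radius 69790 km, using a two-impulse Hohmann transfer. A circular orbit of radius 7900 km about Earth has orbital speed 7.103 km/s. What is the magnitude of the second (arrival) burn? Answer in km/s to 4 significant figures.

Δv₂ = 1.312 km/s

From the circular-orbit relation v² = μ/r at r = 7900 km: μ = v²r = (7.103)² × 7900 = 3.98576×10^5 km³/s².
Transfer-ellipse semi-major axis a_t = (r₁ + r₂)/2 = (7900 + 69790)/2 = 38845 km.
On the circular orbit at r = 69790 km, v_c = √(μ/r) = 2.390 km/s.
Vis-viva on the transfer ellipse at r = 69790 km gives v_t = √[μ(2/r − 1/a_t)] = 1.078 km/s.
Δv₂ = |v_t − v_c| = |1.078 − 2.390| = 1.312 km/s.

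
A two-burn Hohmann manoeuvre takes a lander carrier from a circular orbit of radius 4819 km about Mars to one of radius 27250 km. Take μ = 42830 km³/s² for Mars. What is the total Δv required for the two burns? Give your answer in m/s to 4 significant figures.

The Hohmann ellipse has a_t = (r₁ + r₂)/2 = 16034.5 km.
Circular speed at r₁: v₁ = √(μ/r₁) = √(42830/4819) = 2.9812 km/s.
On the transfer ellipse at r₁, v² = μ(2/r − 1/a) gives v_p = √[μ(2/r₁ − 1/a_t)] = 3.8864 km/s.
First burn Δv₁ = |v_p − v₁| = 0.9052 km/s.
At r₂, v₂ = √(μ/r₂) = 1.2537 km/s.
Transfer-orbit speed at r₂: v_a = √[μ(2/r₂ − 1/a_t)] = 0.68729 km/s.
Second burn Δv₂ = |v₂ − v_a| = 0.5664 km/s.
Total Δv = Δv₁ + Δv₂ = 1.472 km/s.

Δv = 1472 m/s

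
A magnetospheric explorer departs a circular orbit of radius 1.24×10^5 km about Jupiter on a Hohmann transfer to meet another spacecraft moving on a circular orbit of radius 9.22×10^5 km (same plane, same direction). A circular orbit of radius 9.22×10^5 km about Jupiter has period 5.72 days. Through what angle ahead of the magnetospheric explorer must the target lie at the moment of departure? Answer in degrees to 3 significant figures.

From Kepler's third law T² = 4π²r³/μ at r = 9.22×10^5 km, T = 5.72 days = 5.72 × 86400 s = 4.94208×10^5 s: μ = 4π²r³/T² = 1.26687×10^8 km³/s².
The Hohmann ellipse has a_t = (r₁ + r₂)/2 = 5.230×10^5 km.
The half-period of the transfer ellipse is t = π√(a_t³/μ) = 1.056×10^5 s.
The target's mean motion on its circular orbit is ω₂ = √(μ/r₂³) = 1.271×10^-5 rad/s.
Angle swept by the target during transfer: ω₂·t = 1.3422 rad = 76.90°.
Arrival is 180° from departure on the ellipse, so φ = 180° − 76.90° = 103°.

φ = 103°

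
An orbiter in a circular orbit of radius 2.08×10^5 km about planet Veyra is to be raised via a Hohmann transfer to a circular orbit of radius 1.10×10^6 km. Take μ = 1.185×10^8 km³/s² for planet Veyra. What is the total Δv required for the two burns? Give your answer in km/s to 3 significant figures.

Semi-major axis of the transfer orbit: a_t = (2.080×10^5 + 1.100×10^6)/2 = 6.540×10^5 km.
At r₁ the circular-orbit speed is v₁ = √(μ/r₁) = 23.8686 km/s.
Transfer-orbit speed at r₁ (vis-viva): v_p = √[μ(2/r₁ − 1/a_t)] = 30.9553 km/s.
First burn Δv₁ = |v_p − v₁| = 7.087 km/s.
Circular speed at r₂: v₂ = √(μ/r₂) = 10.379 km/s.
Transfer-orbit speed at r₂: v_a = √[μ(2/r₂ − 1/a_t)] = 5.8534 km/s.
Second burn Δv₂ = |v₂ − v_a| = 4.526 km/s.
Δv = Δv₁ + Δv₂ = 7.087 + 4.526 = 11.61 km/s.

Δv = 11.6 km/s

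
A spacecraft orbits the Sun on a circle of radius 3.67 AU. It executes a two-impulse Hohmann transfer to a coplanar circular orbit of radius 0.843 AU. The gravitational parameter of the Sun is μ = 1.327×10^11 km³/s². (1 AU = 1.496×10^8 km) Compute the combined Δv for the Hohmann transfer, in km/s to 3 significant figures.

Δv = 15.0 km/s

In km: r₁ = 3.67 × 1.496×10^8 = 5.49032×10^8 km; r₂ = 0.843 × 1.496×10^8 = 1.261128×10^8 km.
Transfer-ellipse semi-major axis a_t = (r₁ + r₂)/2 = (5.49032×10^8 + 1.261128×10^8)/2 = 3.375724×10^8 km.
At r₁ the circular-orbit speed is v₁ = √(μ/r₁) = 15.54664 km/s.
Transfer-orbit speed at r₁ (v² = μ(2/r − 1/a)): v_a = √[μ(2/r₁ − 1/a_t)] = 9.502388 km/s.
First burn Δv₁ = |v_a − v₁| = 6.0443 km/s.
Circular speed at r₂: v₂ = √(μ/r₂) = 32.4381 km/s.
Transfer-orbit speed at r₂: v_p = √[μ(2/r₂ − 1/a_t)] = 41.3686 km/s.
Second burn Δv₂ = |v₂ − v_p| = 8.9305 km/s.
Δv = Δv₁ + Δv₂ = 6.0443 + 8.9305 = 14.97 km/s.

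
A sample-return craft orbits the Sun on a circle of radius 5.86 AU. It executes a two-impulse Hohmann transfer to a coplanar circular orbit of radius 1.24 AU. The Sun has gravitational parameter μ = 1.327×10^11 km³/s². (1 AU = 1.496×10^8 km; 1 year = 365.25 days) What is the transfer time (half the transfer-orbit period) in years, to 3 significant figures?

In km: r₁ = 5.86 × 1.496×10^8 = 8.76656×10^8 km; r₂ = 1.24 × 1.496×10^8 = 1.85504×10^8 km.
Semi-major axis of the transfer orbit: a_t = (8.76656×10^8 + 1.85504×10^8)/2 = 5.3108×10^8 km.
Transfer time t = π√(a_t³/μ) = π√((5.3108×10^8)³ / 1.327×10^11) = 1.055×10^8 s.
Converting: 1.055×10^8 s ÷ 3.15576×10^7 s/year (365.25 × 86400) = 3.34 years.

t = 3.34 years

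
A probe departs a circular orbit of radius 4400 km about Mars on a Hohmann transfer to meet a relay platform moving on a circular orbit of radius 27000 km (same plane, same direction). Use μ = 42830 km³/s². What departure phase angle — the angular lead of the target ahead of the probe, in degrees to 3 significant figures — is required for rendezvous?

Semi-major axis of the transfer orbit: a_t = (4400 + 27000)/2 = 15700 km.
Transfer time t = π√(a_t³/μ) = 29860 s.
Target angular speed ω₂ = √(μ/r₂³) = 4.665×10^-5 rad/s.
Angle swept by the target during transfer: ω₂·t = 1.393 rad = 79.81°.
Arrival is 180° from departure on the ellipse, so φ = 180° − 79.81° = 100°.

φ = 100°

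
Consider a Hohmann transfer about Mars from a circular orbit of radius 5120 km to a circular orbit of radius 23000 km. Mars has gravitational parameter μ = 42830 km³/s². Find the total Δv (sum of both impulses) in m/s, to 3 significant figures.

Δv = 1350 m/s

The Hohmann ellipse has a_t = (r₁ + r₂)/2 = 14060 km.
At r₁ the circular-orbit speed is v₁ = √(μ/r₁) = 2.8923 km/s.
On the transfer ellipse at r₁, vis-viva equation gives v_p = √[μ(2/r₁ − 1/a_t)] = 3.6992 km/s.
First burn Δv₁ = |v_p − v₁| = 0.8069 km/s.
Circular speed at r₂: v₂ = √(μ/r₂) = 1.3646 km/s.
Transfer-orbit speed at r₂: v_a = √[μ(2/r₂ − 1/a_t)] = 0.82348 km/s.
Second burn Δv₂ = |v₂ − v_a| = 0.5411 km/s.
Δv = Δv₁ + Δv₂ = 0.8069 + 0.5411 = 1.348 km/s.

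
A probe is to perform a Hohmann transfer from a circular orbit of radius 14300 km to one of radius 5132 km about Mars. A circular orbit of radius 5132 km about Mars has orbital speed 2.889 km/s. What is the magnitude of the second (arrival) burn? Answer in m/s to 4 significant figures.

From the circular-orbit relation v² = μ/r at r = 5132 km: μ = v²r = (2.889)² × 5132 = 42833.3 km³/s².
Semi-major axis of the transfer orbit: a_t = (14300 + 5132)/2 = 9716 km.
Circular speed at r = 5132 km: v_c = √(μ/r) = 2.8890 km/s.
Vis-viva on the transfer ellipse at r = 5132 km gives v_t = √[μ(2/r − 1/a_t)] = 3.5049 km/s.
Δv₂ = |v_t − v_c| = |3.5049 − 2.8890| = 0.6159 km/s.

Δv₂ = 615.9 m/s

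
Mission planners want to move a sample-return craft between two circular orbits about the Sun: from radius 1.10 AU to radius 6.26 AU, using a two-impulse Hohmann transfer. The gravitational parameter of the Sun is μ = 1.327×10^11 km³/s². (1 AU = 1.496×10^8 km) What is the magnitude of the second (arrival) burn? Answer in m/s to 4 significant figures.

Δv₂ = 5396 m/s

In km: r₁ = 1.10 × 1.496×10^8 = 1.6456×10^8 km; r₂ = 6.26 × 1.496×10^8 = 9.36496×10^8 km.
Transfer-ellipse semi-major axis a_t = (r₁ + r₂)/2 = (1.6456×10^8 + 9.36496×10^8)/2 = 5.50528×10^8 km.
Circular speed at r = 9.36496×10^8 km: v_c = √(μ/r) = 11.904 km/s.
Transfer-orbit speed at the same r (vis-viva, a = a_t): v_t = √[μ(2/r − 1/a_t)] = 6.5081 km/s.
Δv₂ = |v_t − v_c| = |6.5081 − 11.904| = 5.396 km/s.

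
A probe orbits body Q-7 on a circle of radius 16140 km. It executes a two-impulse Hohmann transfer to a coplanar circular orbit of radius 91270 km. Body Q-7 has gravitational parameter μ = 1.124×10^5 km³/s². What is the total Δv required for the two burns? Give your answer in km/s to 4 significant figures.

Semi-major axis of the transfer orbit: a_t = (16140 + 91270)/2 = 53705 km.
Circular speed at r₁: v₁ = √(μ/r₁) = √(1.124×10^5/16140) = 2.63895 km/s.
Transfer-orbit speed at r₁ (vis-viva equation): v_p = √[μ(2/r₁ − 1/a_t)] = 3.44023 km/s.
First burn Δv₁ = |v_p − v₁| = 0.8013 km/s.
Circular speed at r₂: v₂ = √(μ/r₂) = 1.10973 km/s.
Transfer-orbit speed at r₂: v_a = √[μ(2/r₂ − 1/a_t)] = 0.608364 km/s.
Second burn Δv₂ = |v₂ − v_a| = 0.5014 km/s.
Total Δv = Δv₁ + Δv₂ = 1.303 km/s.

Δv = 1.303 km/s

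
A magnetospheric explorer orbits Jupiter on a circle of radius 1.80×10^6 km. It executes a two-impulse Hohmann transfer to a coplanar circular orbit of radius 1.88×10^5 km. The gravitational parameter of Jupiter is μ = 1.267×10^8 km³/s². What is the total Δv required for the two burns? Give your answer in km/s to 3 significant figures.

Δv = 13.7 km/s

Semi-major axis of the transfer orbit: a_t = (1.800×10^6 + 1.880×10^5)/2 = 9.940×10^5 km.
At r₁ the circular-orbit speed is v₁ = √(μ/r₁) = 8.3898 km/s.
On the transfer ellipse at r₁, vis-viva gives v_a = √[μ(2/r₁ − 1/a_t)] = 3.6487 km/s.
First burn Δv₁ = |v_a − v₁| = 4.7411 km/s.
Circular speed at r₂: v₂ = √(μ/r₂) = 25.960281 km/s.
Transfer-orbit speed at r₂: v_p = √[μ(2/r₂ − 1/a_t)] = 34.934332 km/s.
Second burn Δv₂ = |v₂ − v_p| = 8.9741 km/s.
Δv = Δv₁ + Δv₂ = 4.7411 + 8.9741 = 13.72 km/s.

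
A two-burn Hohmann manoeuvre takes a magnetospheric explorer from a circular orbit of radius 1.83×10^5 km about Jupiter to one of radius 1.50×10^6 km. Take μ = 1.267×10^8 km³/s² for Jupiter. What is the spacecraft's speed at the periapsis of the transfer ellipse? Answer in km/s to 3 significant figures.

v = 35.1 km/s

Transfer-ellipse semi-major axis a_t = (r₁ + r₂)/2 = (1.830×10^5 + 1.500×10^6)/2 = 8.415×10^5 km.
The periapsis of the transfer ellipse is at r = 1.830×10^5 km.
Applying v² = μ(2/r − 1/a_t): v = 35.13 km/s.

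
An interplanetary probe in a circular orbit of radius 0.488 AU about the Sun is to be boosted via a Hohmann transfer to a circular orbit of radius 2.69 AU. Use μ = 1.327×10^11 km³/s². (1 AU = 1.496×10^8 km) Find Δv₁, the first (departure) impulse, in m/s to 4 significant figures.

Δv₁ = 12840 m/s

In km: r₁ = 0.488 × 1.496×10^8 = 7.30048×10^7 km; r₂ = 2.69 × 1.496×10^8 = 4.02424×10^8 km.
Transfer-ellipse semi-major axis a_t = (r₁ + r₂)/2 = (7.30048×10^7 + 4.02424×10^8)/2 = 2.377144×10^8 km.
Circular speed at r = 7.30048×10^7 km: v_c = √(μ/r) = 42.63 km/s.
Transfer-orbit speed at the same r (vis-viva, a = a_t): v_t = √[μ(2/r − 1/a_t)] = 55.47 km/s.
Δv₁ = |v_t − v_c| = |55.47 − 42.63| = 12.84 km/s.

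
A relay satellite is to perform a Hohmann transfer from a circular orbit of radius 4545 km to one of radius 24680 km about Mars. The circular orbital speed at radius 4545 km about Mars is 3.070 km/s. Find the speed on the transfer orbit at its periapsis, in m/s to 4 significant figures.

v = 3990 m/s

From the circular-orbit relation v² = μ/r at r = 4545 km: μ = v²r = (3.070)² × 4545 = 42836.2 km³/s².
Semi-major axis of the transfer orbit: a_t = (4545 + 24680)/2 = 14612.5 km.
At periapsis, r = 4545 km.
Vis-viva: v = √[μ(2/r − 1/a_t)] = √[42836.2 × (2/4545 − 1/14612.5)] = 3.990 km/s.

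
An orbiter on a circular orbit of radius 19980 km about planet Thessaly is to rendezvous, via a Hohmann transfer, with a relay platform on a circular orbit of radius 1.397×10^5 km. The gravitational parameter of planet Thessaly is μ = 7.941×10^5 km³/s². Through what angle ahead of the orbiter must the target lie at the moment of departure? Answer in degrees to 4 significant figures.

φ = 102.2°

Semi-major axis of the transfer orbit: a_t = (19980 + 1.397×10^5)/2 = 79840 km.
The half-period of the transfer ellipse is t = π√(a_t³/μ) = 79532 s.
The target's mean motion on its circular orbit is ω₂ = √(μ/r₂³) = 1.7066×10^-5 rad/s.
Angle swept by the target during transfer: ω₂·t = 1.3573 rad = 77.77°.
The orbiter traverses 180° on the transfer ellipse, so the target must lead by 180° − 77.77° = 102.2°.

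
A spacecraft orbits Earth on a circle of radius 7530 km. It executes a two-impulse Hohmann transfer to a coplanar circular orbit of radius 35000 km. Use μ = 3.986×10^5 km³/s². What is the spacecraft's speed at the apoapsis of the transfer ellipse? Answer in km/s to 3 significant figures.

Transfer-ellipse semi-major axis a_t = (r₁ + r₂)/2 = (7530 + 35000)/2 = 21265 km.
The apoapsis of the transfer ellipse is at r = 35000 km.
Vis-viva: v = √[μ(2/r − 1/a_t)] = √[3.986×10^5 × (2/35000 − 1/21265)] = 2.008 km/s.

v = 2.01 km/s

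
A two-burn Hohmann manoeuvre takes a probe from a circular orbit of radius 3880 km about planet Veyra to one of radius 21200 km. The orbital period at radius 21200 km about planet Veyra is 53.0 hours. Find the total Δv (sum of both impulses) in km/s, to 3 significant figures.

Δv = 0.800 km/s

From Kepler's third law T² = 4π²r³/μ at r = 21200 km, T = 53.0 hours = 53.0 × 3600 s = 1.908×10^5 s: μ = 4π²r³/T² = 10332.6 km³/s².
Transfer-ellipse semi-major axis a_t = (r₁ + r₂)/2 = (3880 + 21200)/2 = 12540 km.
At r₁ the circular-orbit speed is v₁ = √(μ/r₁) = 1.6319 km/s.
Transfer-orbit speed at r₁ (vis-viva): v_p = √[μ(2/r₁ − 1/a_t)] = 2.1218 km/s.
First burn Δv₁ = |v_p − v₁| = 0.4899 km/s.
At r₂, v₂ = √(μ/r₂) = 0.6981 km/s.
Transfer-orbit speed at r₂: v_a = √[μ(2/r₂ − 1/a_t)] = 0.3883 km/s.
Second burn Δv₂ = |v₂ − v_a| = 0.3098 km/s.
Δv = Δv₁ + Δv₂ = 0.4899 + 0.3098 = 0.7997 km/s.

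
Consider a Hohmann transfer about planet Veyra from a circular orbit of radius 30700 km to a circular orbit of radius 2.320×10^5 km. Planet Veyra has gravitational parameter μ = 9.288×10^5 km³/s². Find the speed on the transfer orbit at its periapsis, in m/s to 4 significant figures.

v = 7310 m/s

The Hohmann ellipse has a_t = (r₁ + r₂)/2 = 1.3135×10^5 km.
At periapsis, r = 30700 km.
Vis-viva: v = √[μ(2/r − 1/a_t)] = √[9.288×10^5 × (2/30700 − 1/1.3135×10^5)] = 7.310 km/s.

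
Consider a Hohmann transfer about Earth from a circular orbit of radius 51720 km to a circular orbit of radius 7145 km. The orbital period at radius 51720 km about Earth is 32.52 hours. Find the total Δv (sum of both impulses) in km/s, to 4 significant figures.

From Kepler's third law T² = 4π²r³/μ at r = 51720 km, T = 32.52 hours = 32.52 × 3600 s = 1.17072×10^5 s: μ = 4π²r³/T² = 3.98501×10^5 km³/s².
Semi-major axis of the transfer orbit: a_t = (51720 + 7145)/2 = 29432.5 km.
Circular speed at r₁: v₁ = √(μ/r₁) = √(3.98501×10^5/51720) = 2.776 km/s.
On the transfer ellipse at r₁, vis-viva gives v_a = √[μ(2/r₁ − 1/a_t)] = 1.368 km/s.
First burn Δv₁ = |v_a − v₁| = 1.408 km/s.
At r₂, v₂ = √(μ/r₂) = 7.468 km/s.
Transfer-orbit speed at r₂: v_p = √[μ(2/r₂ − 1/a_t)] = 9.900 km/s.
Second burn Δv₂ = |v₂ − v_p| = 2.432 km/s.
Total Δv = Δv₁ + Δv₂ = 3.840 km/s.

Δv = 3.840 km/s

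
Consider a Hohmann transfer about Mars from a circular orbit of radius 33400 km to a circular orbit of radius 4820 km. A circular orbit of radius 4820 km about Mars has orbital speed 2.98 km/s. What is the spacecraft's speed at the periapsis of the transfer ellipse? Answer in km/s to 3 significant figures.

v = 3.94 km/s

From the circular-orbit relation v² = μ/r at r = 4820 km: μ = v²r = (2.98)² × 4820 = 42803.5 km³/s².
Transfer-ellipse semi-major axis a_t = (r₁ + r₂)/2 = (33400 + 4820)/2 = 19110 km.
The periapsis of the transfer ellipse is at r = 4820 km.
Applying v² = μ(2/r − 1/a_t): v = 3.940 km/s.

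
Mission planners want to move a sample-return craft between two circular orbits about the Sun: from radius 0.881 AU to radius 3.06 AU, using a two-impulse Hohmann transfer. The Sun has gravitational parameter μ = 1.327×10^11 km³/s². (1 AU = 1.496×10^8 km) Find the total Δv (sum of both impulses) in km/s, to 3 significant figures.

Δv = 13.5 km/s

In km: r₁ = 0.881 × 1.496×10^8 = 1.317976×10^8 km; r₂ = 3.06 × 1.496×10^8 = 4.57776×10^8 km.
Semi-major axis of the transfer orbit: a_t = (1.317976×10^8 + 4.57776×10^8)/2 = 2.947868×10^8 km.
At r₁ the circular-orbit speed is v₁ = √(μ/r₁) = 31.731 km/s.
Transfer-orbit speed at r₁ (v² = μ(2/r − 1/a)): v_p = √[μ(2/r₁ − 1/a_t)] = 39.542 km/s.
First burn Δv₁ = |v_p − v₁| = 7.811 km/s.
At r₂, v₂ = √(μ/r₂) = 17.025856 km/s.
Transfer-orbit speed at r₂: v_a = √[μ(2/r₂ − 1/a_t)] = 11.384362 km/s.
Second burn Δv₂ = |v₂ − v_a| = 5.641 km/s.
Δv = Δv₁ + Δv₂ = 7.811 + 5.641 = 13.45 km/s.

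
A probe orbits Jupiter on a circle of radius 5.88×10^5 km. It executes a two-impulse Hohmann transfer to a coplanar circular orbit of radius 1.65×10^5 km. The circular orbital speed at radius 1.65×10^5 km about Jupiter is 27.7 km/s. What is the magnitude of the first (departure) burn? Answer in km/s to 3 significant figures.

From the circular-orbit relation v² = μ/r at r = 1.65×10^5 km: μ = v²r = (27.7)² × 1.65×10^5 = 1.26603×10^8 km³/s².
The Hohmann ellipse has a_t = (r₁ + r₂)/2 = 3.765×10^5 km.
On the circular orbit at r = 5.880×10^5 km, v_c = √(μ/r) = 14.6735 km/s.
Vis-viva on the transfer ellipse at r = 5.880×10^5 km gives v_t = √[μ(2/r − 1/a_t)] = 9.71388 km/s.
Δv₁ = |v_t − v_c| = |9.71388 − 14.6735| = 4.960 km/s.

Δv₁ = 4.96 km/s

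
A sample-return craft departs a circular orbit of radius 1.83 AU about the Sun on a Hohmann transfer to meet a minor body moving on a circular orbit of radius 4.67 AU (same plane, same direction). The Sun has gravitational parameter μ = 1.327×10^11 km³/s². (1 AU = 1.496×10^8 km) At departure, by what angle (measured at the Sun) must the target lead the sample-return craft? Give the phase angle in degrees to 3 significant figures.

φ = 75.5°

In km: r₁ = 1.83 × 1.496×10^8 = 2.73768×10^8 km; r₂ = 4.67 × 1.496×10^8 = 6.98632×10^8 km.
The Hohmann ellipse has a_t = (r₁ + r₂)/2 = 4.862×10^8 km.
The half-period of the transfer ellipse is t = π√(a_t³/μ) = 9.246×10^7 s.
The target's mean motion on its circular orbit is ω₂ = √(μ/r₂³) = 1.973×10^-8 rad/s.
Angle swept by the target during transfer: ω₂·t = 1.824 rad = 104.5°.
The sample-return craft traverses 180° on the transfer ellipse, so the target must lead by 180° − 104.5° = 75.5°.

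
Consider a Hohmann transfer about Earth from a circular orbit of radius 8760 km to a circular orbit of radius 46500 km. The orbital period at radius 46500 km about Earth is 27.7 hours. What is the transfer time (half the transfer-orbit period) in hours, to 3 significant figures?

From Kepler's third law T² = 4π²r³/μ at r = 46500 km, T = 27.7 hours = 27.7 × 3600 s = 99720 s: μ = 4π²r³/T² = 3.99166×10^5 km³/s².
The Hohmann ellipse has a_t = (r₁ + r₂)/2 = 27630 km.
Half the transfer-orbit period gives t = π√(a_t³/μ) = 22840 s.
Converting: 22840 s ÷ 3600 s/hour = 6.34 hours.

t = 6.34 hours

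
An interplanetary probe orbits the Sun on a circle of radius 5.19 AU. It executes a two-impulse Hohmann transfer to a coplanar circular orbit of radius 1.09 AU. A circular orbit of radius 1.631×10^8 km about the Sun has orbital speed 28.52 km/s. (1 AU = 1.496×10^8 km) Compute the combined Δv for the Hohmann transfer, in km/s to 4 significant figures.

Δv = 13.52 km/s

From the circular-orbit relation v² = μ/r at r = 1.631×10^8 km: μ = v²r = (28.52)² × 1.631×10^8 = 1.32664×10^11 km³/s².
In km: r₁ = 5.19 × 1.496×10^8 = 7.76424×10^8 km; r₂ = 1.09 × 1.496×10^8 = 1.63064×10^8 km.
The Hohmann ellipse has a_t = (r₁ + r₂)/2 = 4.69744×10^8 km.
At r₁ the circular-orbit speed is v₁ = √(μ/r₁) = 13.0715 km/s.
Transfer-orbit speed at r₁ (vis-viva equation): v_a = √[μ(2/r₁ − 1/a_t)] = 7.70150 km/s.
First burn Δv₁ = |v_a − v₁| = 5.370 km/s.
At r₂, v₂ = √(μ/r₂) = 28.523 km/s.
Transfer-orbit speed at r₂: v_p = √[μ(2/r₂ − 1/a_t)] = 36.670 km/s.
Second burn Δv₂ = |v₂ − v_p| = 8.147 km/s.
Total Δv = Δv₁ + Δv₂ = 13.52 km/s.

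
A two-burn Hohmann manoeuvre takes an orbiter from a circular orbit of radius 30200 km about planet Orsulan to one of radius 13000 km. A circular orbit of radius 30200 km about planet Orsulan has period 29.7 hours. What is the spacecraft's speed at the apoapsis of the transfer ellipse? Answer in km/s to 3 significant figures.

v = 1.38 km/s

From Kepler's third law T² = 4π²r³/μ at r = 30200 km, T = 29.7 hours = 29.7 × 3600 s = 1.0692×10^5 s: μ = 4π²r³/T² = 95118.0 km³/s².
Transfer-ellipse semi-major axis a_t = (r₁ + r₂)/2 = (30200 + 13000)/2 = 21600 km.
The apoapsis of the transfer ellipse is at r = 30200 km.
Vis-viva: v = √[μ(2/r − 1/a_t)] = √[95118.0 × (2/30200 − 1/21600)] = 1.377 km/s.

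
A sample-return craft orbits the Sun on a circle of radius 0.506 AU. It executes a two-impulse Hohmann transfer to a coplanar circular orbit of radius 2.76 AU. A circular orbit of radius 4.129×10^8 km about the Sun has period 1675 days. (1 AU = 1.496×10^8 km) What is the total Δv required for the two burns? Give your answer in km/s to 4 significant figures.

From Kepler's third law T² = 4π²r³/μ at r = 4.129×10^8 km, T = 1675 days = 1675 × 86400 s = 1.4472×10^8 s: μ = 4π²r³/T² = 1.32690×10^11 km³/s².
In km: r₁ = 0.506 × 1.496×10^8 = 7.56976×10^7 km; r₂ = 2.76 × 1.496×10^8 = 4.12896×10^8 km.
Transfer-ellipse semi-major axis a_t = (r₁ + r₂)/2 = (7.56976×10^7 + 4.12896×10^8)/2 = 2.442968×10^8 km.
Circular speed at r₁: v₁ = √(μ/r₁) = √(1.32690×10^11/7.56976×10^7) = 41.87 km/s.
On the transfer ellipse at r₁, vis-viva equation gives v_p = √[μ(2/r₁ − 1/a_t)] = 54.43 km/s.
First burn Δv₁ = |v_p − v₁| = 12.56 km/s.
Circular speed at r₂: v₂ = √(μ/r₂) = 17.927 km/s.
Transfer-orbit speed at r₂: v_a = √[μ(2/r₂ − 1/a_t)] = 9.9788 km/s.
Second burn Δv₂ = |v₂ − v_a| = 7.948 km/s.
Δv = Δv₁ + Δv₂ = 12.56 + 7.948 = 20.51 km/s.

Δv = 20.51 km/s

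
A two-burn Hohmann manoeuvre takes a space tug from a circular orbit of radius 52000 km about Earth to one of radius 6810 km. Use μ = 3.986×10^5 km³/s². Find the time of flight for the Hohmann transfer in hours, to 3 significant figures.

t = 6.97 hours

The Hohmann ellipse has a_t = (r₁ + r₂)/2 = 29405 km.
Transfer time t = π√(a_t³/μ) = π√((29405)³ / 3.986×10^5) = 25090 s.
Converting: 25090 s ÷ 3600 s/hour = 6.97 hours.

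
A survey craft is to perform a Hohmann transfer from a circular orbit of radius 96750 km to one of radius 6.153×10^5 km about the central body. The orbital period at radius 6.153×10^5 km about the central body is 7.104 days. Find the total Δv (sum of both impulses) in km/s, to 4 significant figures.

Δv = 8.013 km/s

From Kepler's third law T² = 4π²r³/μ at r = 6.153×10^5 km, T = 7.104 days = 7.104 × 86400 s = 6.137856×10^5 s: μ = 4π²r³/T² = 2.44111×10^7 km³/s².
Semi-major axis of the transfer orbit: a_t = (96750 + 6.153×10^5)/2 = 3.56025×10^5 km.
At r₁ the circular-orbit speed is v₁ = √(μ/r₁) = 15.884 km/s.
Transfer-orbit speed at r₁ (vis-viva): v_p = √[μ(2/r₁ − 1/a_t)] = 20.882 km/s.
First burn Δv₁ = |v_p − v₁| = 4.998 km/s.
At r₂, v₂ = √(μ/r₂) = 6.2987 km/s.
Transfer-orbit speed at r₂: v_a = √[μ(2/r₂ − 1/a_t)] = 3.2835 km/s.
Second burn Δv₂ = |v₂ − v_a| = 3.015 km/s.
Total Δv = Δv₁ + Δv₂ = 8.013 km/s.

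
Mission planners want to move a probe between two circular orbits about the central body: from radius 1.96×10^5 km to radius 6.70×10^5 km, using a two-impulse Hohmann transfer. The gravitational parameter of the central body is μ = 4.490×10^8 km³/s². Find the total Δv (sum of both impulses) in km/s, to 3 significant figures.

The Hohmann ellipse has a_t = (r₁ + r₂)/2 = 4.330×10^5 km.
At r₁ the circular-orbit speed is v₁ = √(μ/r₁) = 47.862 km/s.
Transfer-orbit speed at r₁ (vis-viva equation): v_p = √[μ(2/r₁ − 1/a_t)] = 59.537 km/s.
First burn Δv₁ = |v_p − v₁| = 11.675 km/s.
At r₂, v₂ = √(μ/r₂) = 25.88724 km/s.
Transfer-orbit speed at r₂: v_a = √[μ(2/r₂ − 1/a_t)] = 17.41686 km/s.
Second burn Δv₂ = |v₂ − v_a| = 8.4704 km/s.
Total Δv = Δv₁ + Δv₂ = 20.15 km/s.

Δv = 20.1 km/s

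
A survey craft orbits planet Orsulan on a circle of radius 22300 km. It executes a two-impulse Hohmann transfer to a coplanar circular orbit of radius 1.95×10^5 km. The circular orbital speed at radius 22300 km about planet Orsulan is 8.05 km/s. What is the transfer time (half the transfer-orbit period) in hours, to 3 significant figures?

t = 26.0 hours

From the circular-orbit relation v² = μ/r at r = 22300 km: μ = v²r = (8.05)² × 22300 = 1.44510×10^6 km³/s².
The Hohmann ellipse has a_t = (r₁ + r₂)/2 = 1.0865×10^5 km.
Half the transfer-orbit period gives t = π√(a_t³/μ) = 93590 s.
Converting: 93590 s ÷ 3600 s/hour = 26.0 hours.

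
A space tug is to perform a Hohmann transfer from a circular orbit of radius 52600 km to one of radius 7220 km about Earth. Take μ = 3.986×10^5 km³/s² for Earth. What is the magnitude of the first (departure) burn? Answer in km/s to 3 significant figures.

Transfer-ellipse semi-major axis a_t = (r₁ + r₂)/2 = (52600 + 7220)/2 = 29910 km.
On the circular orbit at r = 52600 km, v_c = √(μ/r) = 2.7528 km/s.
Transfer-orbit speed at the same r (vis-viva, a = a_t): v_t = √[μ(2/r − 1/a_t)] = 1.3525 km/s.
Δv₁ = |v_t − v_c| = |1.3525 − 2.7528| = 1.400 km/s.

Δv₁ = 1.40 km/s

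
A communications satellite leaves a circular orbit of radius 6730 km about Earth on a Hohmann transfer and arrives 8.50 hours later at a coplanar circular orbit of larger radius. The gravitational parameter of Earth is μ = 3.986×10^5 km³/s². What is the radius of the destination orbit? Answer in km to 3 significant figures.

r₂ = 60400 km

Transfer time t = 8.50 hours = 30600 s, and t = π√(a_t³/μ).
So a_t = (μ t²/π²)^(1/3) = (3.986×10^5 × (30600)² / π²)^(1/3) = 33566 km.
Since a_t = (r₁ + r₂)/2, r₂ = 2a_t − r₁ = 2×33566 − 6730 = 60402 km.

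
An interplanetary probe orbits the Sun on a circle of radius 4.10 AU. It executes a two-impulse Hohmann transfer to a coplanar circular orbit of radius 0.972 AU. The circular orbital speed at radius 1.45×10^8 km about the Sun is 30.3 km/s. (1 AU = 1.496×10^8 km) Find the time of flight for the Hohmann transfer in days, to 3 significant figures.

From the circular-orbit relation v² = μ/r at r = 1.45×10^8 km: μ = v²r = (30.3)² × 1.45×10^8 = 1.33123×10^11 km³/s².
In km: r₁ = 4.10 × 1.496×10^8 = 6.1336×10^8 km; r₂ = 0.972 × 1.496×10^8 = 1.454112×10^8 km.
The Hohmann ellipse has a_t = (r₁ + r₂)/2 = 3.793856×10^8 km.
Transfer time t = π√(a_t³/μ) = π√((3.793856×10^8)³ / 1.33123×10^11) = 6.363×10^7 s.
Converting: 6.363×10^7 s ÷ 86400 s/day = 736 days.

t = 736 days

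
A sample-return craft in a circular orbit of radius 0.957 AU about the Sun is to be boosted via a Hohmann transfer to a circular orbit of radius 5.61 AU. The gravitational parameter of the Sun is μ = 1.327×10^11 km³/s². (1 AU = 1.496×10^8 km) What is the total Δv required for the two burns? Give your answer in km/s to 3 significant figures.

In km: r₁ = 0.957 × 1.496×10^8 = 1.431672×10^8 km; r₂ = 5.61 × 1.496×10^8 = 8.39256×10^8 km.
Transfer-ellipse semi-major axis a_t = (r₁ + r₂)/2 = (1.431672×10^8 + 8.39256×10^8)/2 = 4.912116×10^8 km.
At r₁ the circular-orbit speed is v₁ = √(μ/r₁) = 30.44 km/s.
On the transfer ellipse at r₁, vis-viva gives v_p = √[μ(2/r₁ − 1/a_t)] = 39.79 km/s.
First burn Δv₁ = |v_p − v₁| = 9.350 km/s.
At r₂, v₂ = √(μ/r₂) = 12.5744 km/s.
Transfer-orbit speed at r₂: v_a = √[μ(2/r₂ − 1/a_t)] = 6.78853 km/s.
Second burn Δv₂ = |v₂ − v_a| = 5.786 km/s.
Total Δv = Δv₁ + Δv₂ = 15.14 km/s.

Δv = 15.1 km/s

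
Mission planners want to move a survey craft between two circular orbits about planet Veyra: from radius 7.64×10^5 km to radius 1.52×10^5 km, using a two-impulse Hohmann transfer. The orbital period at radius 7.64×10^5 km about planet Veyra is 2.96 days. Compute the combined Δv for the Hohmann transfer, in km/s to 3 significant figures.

Δv = 20.2 km/s

From Kepler's third law T² = 4π²r³/μ at r = 7.64×10^5 km, T = 2.96 days = 2.96 × 86400 s = 2.55744×10^5 s: μ = 4π²r³/T² = 2.69171×10^8 km³/s².
Transfer-ellipse semi-major axis a_t = (r₁ + r₂)/2 = (7.640×10^5 + 1.520×10^5)/2 = 4.580×10^5 km.
At r₁ the circular-orbit speed is v₁ = √(μ/r₁) = 18.770 km/s.
Transfer-orbit speed at r₁ (vis-viva): v_a = √[μ(2/r₁ − 1/a_t)] = 10.813 km/s.
First burn Δv₁ = |v_a − v₁| = 7.957 km/s.
At r₂, v₂ = √(μ/r₂) = 42.08 km/s.
Transfer-orbit speed at r₂: v_p = √[μ(2/r₂ − 1/a_t)] = 54.35 km/s.
Second burn Δv₂ = |v₂ − v_p| = 12.27 km/s.
Total Δv = Δv₁ + Δv₂ = 20.23 km/s.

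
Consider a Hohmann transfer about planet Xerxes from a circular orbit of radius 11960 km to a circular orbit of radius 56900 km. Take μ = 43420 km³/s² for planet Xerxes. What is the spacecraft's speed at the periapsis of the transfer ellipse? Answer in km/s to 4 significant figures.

The Hohmann ellipse has a_t = (r₁ + r₂)/2 = 34430 km.
At periapsis, r = 11960 km.
From the vis-viva equation, v = √[μ(2/r − 1/a_t)] = 2.449 km/s.

v = 2.449 km/s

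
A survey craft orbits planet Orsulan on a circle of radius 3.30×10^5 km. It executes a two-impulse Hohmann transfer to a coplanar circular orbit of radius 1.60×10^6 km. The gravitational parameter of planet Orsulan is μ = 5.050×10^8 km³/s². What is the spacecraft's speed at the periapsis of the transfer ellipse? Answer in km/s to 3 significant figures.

v = 50.4 km/s

Semi-major axis of the transfer orbit: a_t = (3.300×10^5 + 1.600×10^6)/2 = 9.650×10^5 km.
At periapsis, r = 3.300×10^5 km.
Applying v² = μ(2/r − 1/a_t): v = 50.37 km/s.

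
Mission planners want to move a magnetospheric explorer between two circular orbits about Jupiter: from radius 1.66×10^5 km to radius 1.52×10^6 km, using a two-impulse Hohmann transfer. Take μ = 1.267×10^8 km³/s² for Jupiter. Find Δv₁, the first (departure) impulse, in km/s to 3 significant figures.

Transfer-ellipse semi-major axis a_t = (r₁ + r₂)/2 = (1.660×10^5 + 1.520×10^6)/2 = 8.430×10^5 km.
On the circular orbit at r = 1.660×10^5 km, v_c = √(μ/r) = 27.63 km/s.
Transfer-orbit speed at the same r (vis-viva, a = a_t): v_t = √[μ(2/r − 1/a_t)] = 37.10 km/s.
Δv₁ = |v_t − v_c| = |37.10 − 27.63| = 9.470 km/s.

Δv₁ = 9.47 km/s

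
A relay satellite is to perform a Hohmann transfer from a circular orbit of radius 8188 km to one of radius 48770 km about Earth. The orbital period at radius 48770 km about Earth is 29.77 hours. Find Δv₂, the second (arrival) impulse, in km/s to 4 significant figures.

Δv₂ = 1.326 km/s

From Kepler's third law T² = 4π²r³/μ at r = 48770 km, T = 29.77 hours = 29.77 × 3600 s = 1.07172×10^5 s: μ = 4π²r³/T² = 3.98708×10^5 km³/s².
Semi-major axis of the transfer orbit: a_t = (8188 + 48770)/2 = 28479 km.
On the circular orbit at r = 48770 km, v_c = √(μ/r) = 2.859 km/s.
Transfer-orbit speed at the same r (vis-viva, a = a_t): v_t = √[μ(2/r − 1/a_t)] = 1.533 km/s.
Δv₂ = |v_t − v_c| = |1.533 − 2.859| = 1.326 km/s.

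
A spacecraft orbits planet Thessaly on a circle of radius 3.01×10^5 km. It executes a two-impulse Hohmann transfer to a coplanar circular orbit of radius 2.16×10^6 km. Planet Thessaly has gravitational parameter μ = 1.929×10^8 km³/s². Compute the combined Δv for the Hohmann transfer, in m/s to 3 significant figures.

Δv = 13000 m/s

The Hohmann ellipse has a_t = (r₁ + r₂)/2 = 1.2305×10^6 km.
At r₁ the circular-orbit speed is v₁ = √(μ/r₁) = 25.315 km/s.
Transfer-orbit speed at r₁ (v² = μ(2/r − 1/a)): v_p = √[μ(2/r₁ − 1/a_t)] = 33.540 km/s.
First burn Δv₁ = |v_p − v₁| = 8.225 km/s.
Circular speed at r₂: v₂ = √(μ/r₂) = 9.450 km/s.
Transfer-orbit speed at r₂: v_a = √[μ(2/r₂ − 1/a_t)] = 4.674 km/s.
Second burn Δv₂ = |v₂ − v_a| = 4.776 km/s.
Δv = Δv₁ + Δv₂ = 8.225 + 4.776 = 13.00 km/s.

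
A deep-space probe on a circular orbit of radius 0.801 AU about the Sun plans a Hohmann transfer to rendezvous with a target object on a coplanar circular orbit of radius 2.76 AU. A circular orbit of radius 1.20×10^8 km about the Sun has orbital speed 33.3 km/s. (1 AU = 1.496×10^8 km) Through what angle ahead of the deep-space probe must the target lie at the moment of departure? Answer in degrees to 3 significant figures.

From the circular-orbit relation v² = μ/r at r = 1.20×10^8 km: μ = v²r = (33.3)² × 1.20×10^8 = 1.33067×10^11 km³/s².
In km: r₁ = 0.801 × 1.496×10^8 = 1.198296×10^8 km; r₂ = 2.76 × 1.496×10^8 = 4.12896×10^8 km.
Transfer-ellipse semi-major axis a_t = (r₁ + r₂)/2 = (1.198296×10^8 + 4.12896×10^8)/2 = 2.663628×10^8 km.
Transfer time t = π√(a_t³/μ) = 3.7439×10^7 s.
Target angular speed ω₂ = √(μ/r₂³) = 4.3478×10^-8 rad/s.
Angle swept by the target during transfer: ω₂·t = 1.6278 rad = 93.27°.
The deep-space probe traverses 180° on the transfer ellipse, so the target must lead by 180° − 93.27° = 86.7°.

φ = 86.7°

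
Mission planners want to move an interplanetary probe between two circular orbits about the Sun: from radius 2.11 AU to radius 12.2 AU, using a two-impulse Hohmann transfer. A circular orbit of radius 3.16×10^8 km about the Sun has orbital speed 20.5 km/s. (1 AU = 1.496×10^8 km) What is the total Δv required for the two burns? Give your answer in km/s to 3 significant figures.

From the circular-orbit relation v² = μ/r at r = 3.16×10^8 km: μ = v²r = (20.5)² × 3.16×10^8 = 1.32799×10^11 km³/s².
In km: r₁ = 2.11 × 1.496×10^8 = 3.15656×10^8 km; r₂ = 12.2 × 1.496×10^8 = 1.82512×10^9 km.
Semi-major axis of the transfer orbit: a_t = (3.15656×10^8 + 1.82512×10^9)/2 = 1.070388×10^9 km.
At r₁ the circular-orbit speed is v₁ = √(μ/r₁) = 20.511 km/s.
On the transfer ellipse at r₁, v² = μ(2/r − 1/a) gives v_p = √[μ(2/r₁ − 1/a_t)] = 26.783 km/s.
First burn Δv₁ = |v_p − v₁| = 6.272 km/s.
At r₂, v₂ = √(μ/r₂) = 8.530 km/s.
Transfer-orbit speed at r₂: v_a = √[μ(2/r₂ − 1/a_t)] = 4.632 km/s.
Second burn Δv₂ = |v₂ − v_a| = 3.898 km/s.
Total Δv = Δv₁ + Δv₂ = 10.17 km/s.

Δv = 10.2 km/s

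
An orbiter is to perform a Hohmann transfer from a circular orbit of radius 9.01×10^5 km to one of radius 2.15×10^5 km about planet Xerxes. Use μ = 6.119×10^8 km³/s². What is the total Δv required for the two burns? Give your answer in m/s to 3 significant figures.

The Hohmann ellipse has a_t = (r₁ + r₂)/2 = 5.580×10^5 km.
At r₁ the circular-orbit speed is v₁ = √(μ/r₁) = 26.0602 km/s.
Transfer-orbit speed at r₁ (v² = μ(2/r − 1/a)): v_a = √[μ(2/r₁ − 1/a_t)] = 16.1763 km/s.
First burn Δv₁ = |v_a − v₁| = 9.8839 km/s.
Circular speed at r₂: v₂ = √(μ/r₂) = 53.348 km/s.
Transfer-orbit speed at r₂: v_p = √[μ(2/r₂ − 1/a_t)] = 67.790 km/s.
Second burn Δv₂ = |v₂ − v_p| = 14.442 km/s.
Δv = Δv₁ + Δv₂ = 9.8839 + 14.442 = 24.33 km/s.

Δv = 24300 m/s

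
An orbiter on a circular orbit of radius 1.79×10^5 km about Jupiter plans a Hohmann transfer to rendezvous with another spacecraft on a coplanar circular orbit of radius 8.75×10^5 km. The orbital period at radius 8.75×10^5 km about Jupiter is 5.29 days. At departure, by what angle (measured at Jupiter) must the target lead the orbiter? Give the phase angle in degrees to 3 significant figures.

φ = 95.9°

From Kepler's third law T² = 4π²r³/μ at r = 8.75×10^5 km, T = 5.29 days = 5.29 × 86400 s = 4.57056×10^5 s: μ = 4π²r³/T² = 1.26603×10^8 km³/s².
The Hohmann ellipse has a_t = (r₁ + r₂)/2 = 5.270×10^5 km.
Transfer time t = π√(a_t³/μ) = 1.06818×10^5 s.
The target's mean motion on its circular orbit is ω₂ = √(μ/r₂³) = 1.37471×10^-5 rad/s.
Angle swept by the target during transfer: ω₂·t = 1.4684 rad = 84.13°.
Arrival is 180° from departure on the ellipse, so φ = 180° − 84.13° = 95.9°.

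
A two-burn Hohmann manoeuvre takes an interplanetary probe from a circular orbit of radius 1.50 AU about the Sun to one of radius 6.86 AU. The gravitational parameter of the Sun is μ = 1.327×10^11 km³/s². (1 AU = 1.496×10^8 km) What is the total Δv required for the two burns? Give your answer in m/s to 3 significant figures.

Δv = 11400 m/s

In km: r₁ = 1.50 × 1.496×10^8 = 2.244×10^8 km; r₂ = 6.86 × 1.496×10^8 = 1.026256×10^9 km.
The Hohmann ellipse has a_t = (r₁ + r₂)/2 = 6.25328×10^8 km.
Circular speed at r₁: v₁ = √(μ/r₁) = √(1.327×10^11/2.244×10^8) = 24.318 km/s.
On the transfer ellipse at r₁, v² = μ(2/r − 1/a) gives v_p = √[μ(2/r₁ − 1/a_t)] = 31.153 km/s.
First burn Δv₁ = |v_p − v₁| = 6.835 km/s.
At r₂, v₂ = √(μ/r₂) = 11.371 km/s.
Transfer-orbit speed at r₂: v_a = √[μ(2/r₂ − 1/a_t)] = 6.8119 km/s.
Second burn Δv₂ = |v₂ − v_a| = 4.559 km/s.
Total Δv = Δv₁ + Δv₂ = 11.39 km/s.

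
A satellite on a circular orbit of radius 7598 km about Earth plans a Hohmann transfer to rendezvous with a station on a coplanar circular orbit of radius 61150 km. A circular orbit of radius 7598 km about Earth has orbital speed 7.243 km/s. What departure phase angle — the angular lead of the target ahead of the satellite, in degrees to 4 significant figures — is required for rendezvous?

φ = 104.1°

From the circular-orbit relation v² = μ/r at r = 7598 km: μ = v²r = (7.243)² × 7598 = 3.98599×10^5 km³/s².
Semi-major axis of the transfer orbit: a_t = (7598 + 61150)/2 = 34374 km.
The half-period of the transfer ellipse is t = π√(a_t³/μ) = 31710 s.
The target's mean motion on its circular orbit is ω₂ = √(μ/r₂³) = 4.175×10^-5 rad/s.
Angle swept by the target during transfer: ω₂·t = 1.324 rad = 75.86°.
The satellite traverses 180° on the transfer ellipse, so the target must lead by 180° − 75.86° = 104.1°.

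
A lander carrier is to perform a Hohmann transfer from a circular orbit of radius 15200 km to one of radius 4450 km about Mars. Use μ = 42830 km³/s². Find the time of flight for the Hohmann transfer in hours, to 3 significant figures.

t = 4.11 hours

Semi-major axis of the transfer orbit: a_t = (15200 + 4450)/2 = 9825 km.
By Kepler's third law the transfer-orbit period is T = 2π√(a_t³/μ), so t = T/2 = 14780 s.
Converting: 14780 s ÷ 3600 s/hour = 4.11 hours.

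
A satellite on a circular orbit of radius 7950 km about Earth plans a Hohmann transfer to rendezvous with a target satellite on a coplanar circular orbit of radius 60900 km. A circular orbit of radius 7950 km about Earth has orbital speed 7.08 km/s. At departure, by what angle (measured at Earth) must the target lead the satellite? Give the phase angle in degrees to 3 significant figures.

From the circular-orbit relation v² = μ/r at r = 7950 km: μ = v²r = (7.08)² × 7950 = 3.98505×10^5 km³/s².
The Hohmann ellipse has a_t = (r₁ + r₂)/2 = 34425 km.
The half-period of the transfer ellipse is t = π√(a_t³/μ) = 31786.6 s.
The target's mean motion on its circular orbit is ω₂ = √(μ/r₂³) = 4.20040×10^-5 rad/s.
Angle swept by the target during transfer: ω₂·t = 1.33516 rad = 76.499°.
Arrival is 180° from departure on the ellipse, so φ = 180° − 76.499° = 104°.

φ = 104°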